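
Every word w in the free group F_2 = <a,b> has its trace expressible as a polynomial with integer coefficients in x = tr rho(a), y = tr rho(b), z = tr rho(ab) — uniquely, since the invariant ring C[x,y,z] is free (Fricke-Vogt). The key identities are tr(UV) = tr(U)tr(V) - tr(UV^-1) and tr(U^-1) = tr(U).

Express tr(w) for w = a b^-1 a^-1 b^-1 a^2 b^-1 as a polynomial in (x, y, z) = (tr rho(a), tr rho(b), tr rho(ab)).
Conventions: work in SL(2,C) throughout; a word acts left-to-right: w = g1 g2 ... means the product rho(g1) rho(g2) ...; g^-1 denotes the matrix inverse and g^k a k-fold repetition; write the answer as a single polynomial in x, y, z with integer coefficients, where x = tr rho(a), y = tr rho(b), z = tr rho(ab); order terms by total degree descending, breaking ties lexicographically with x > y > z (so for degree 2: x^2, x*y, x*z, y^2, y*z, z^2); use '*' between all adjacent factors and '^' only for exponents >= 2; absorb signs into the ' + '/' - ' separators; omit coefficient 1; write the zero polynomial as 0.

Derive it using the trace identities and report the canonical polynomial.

trace(a^2) = trace(a) * trace(a) - trace(1) = x^2 - 2
next, trace(a^2 b) = trace(a) * trace(b a) - trace(b) = x*z - y
trace(a b^-1 a) = trace(a^2) * trace(b) - trace(a^2 b) = x^2*y - x*z - y
and trace(a b a b) = trace(b a) * trace(b a) - trace(1) = z^2 - 2
next, trace(a b^-1 a b) = trace(a b a) * trace(b) - trace(a b a b) = x*y*z - y^2 - z^2 + 2
trace(a b^-1 a b^-1) = trace(a b^-1 a) * trace(b) - trace(a b^-1 a b) = x^2*y^2 - 2*x*y*z + z^2 - 2
and trace(b^2 a) = trace(b) * trace(a b) - trace(a) = y*z - x
trace(b^2) = trace(b) * trace(b) - trace(1) = y^2 - 2
next, trace(a b^2 a) = trace(a) * trace(b^2 a) - trace(b^2) = x*y*z - x^2 - y^2 + 2
trace(b a^3 b) = trace(a) * trace(a b^2 a) - trace(a b^2) = x^2*y*z - x^3 - x*y^2 - y*z + 3*x
and trace(b a b a^2) = trace(a) * trace(b a b a) - trace(b a b) = x*z^2 - y*z - x
trace(b a^3 b a) = trace(a) * trace(b a b a^2) - trace(b a b a) = x^2*z^2 - x*y*z - x^2 - z^2 + 2
and trace(a^-1 b a^3 b) = trace(b a^3 b) * trace(a) - trace(b a^3 b a) = x^3*y*z - x^4 - x^2*y^2 - x^2*z^2 + 4*x^2 + z^2 - 2
trace(a b^-1 a^-1 b a^2) = trace(a^-1 b a^3) * trace(b) - trace(a^-1 b a^3 b) = -x^3*y*z + x^4 + x^2*y^2 + x^2*z^2 + x*y*z - 4*x^2 - y^2 - z^2 + 2
next, trace(a^2 b a) = trace(a) * trace(a b a) - trace(a b) = x^2*z - x*y - z
next, trace(a b a^2 b a) = trace(a) * trace(b a^2 b a) - trace(b a^2 b) = x^2*z^2 - 2*x*y*z + y^2 - 2
trace(b a b a b a) = trace(b a) * trace(b a b a) - trace(b^-1 a^-1) = z^3 - 3*z
and trace(b a b a b) = trace(b) * trace(a b a b) - trace(a b a) = y*z^2 - x*z - y
trace(a b a^2 b a b) = trace(a) * trace(b a b a b a) - trace(b a b a b) = x*z^3 - y*z^2 - 2*x*z + y
trace(b a^2 b a b^-1 a) = trace(a b a^2 b a) * trace(b) - trace(a b a^2 b a b) = x^2*y*z^2 - 2*x*y^2*z - x*z^3 + y^3 + y*z^2 + 2*x*z - 3*y
trace(a b^-1 a^-1 b a^2 b) = trace(b a^2 b a b^-1) * trace(a) - trace(b a^2 b a b^-1 a) = -x^2*y*z^2 + x^3*z + 2*x*y^2*z + x*z^3 - x^2*y - y^3 - y*z^2 - 3*x*z + 3*y
trace(a^2 b^-1 a b^-1 a^-1 b) = trace(a b^-1 a^-1 b a^2) * trace(b) - trace(a b^-1 a^-1 b a^2 b) = -x^3*y^2*z + x^4*y + x^2*y^3 + 2*x^2*y*z^2 - x^3*z - x*y^2*z - x*z^3 - 3*x^2*y + 3*x*z - y
next, trace(a b^-1 a^-1 b^-1 a^2 b^-1) = trace(a^2 b^-1 a b^-1 a^-1) * trace(b) - trace(a^2 b^-1 a b^-1 a^-1 b) = x^3*y^2*z - x^4*y - 2*x^2*y*z^2 + x^3*z - x*y^2*z + x*z^3 + 3*x^2*y + y*z^2 - 3*x*z - y

x^3*y^2*z - x^4*y - 2*x^2*y*z^2 + x^3*z - x*y^2*z + x*z^3 + 3*x^2*y + y*z^2 - 3*x*z - y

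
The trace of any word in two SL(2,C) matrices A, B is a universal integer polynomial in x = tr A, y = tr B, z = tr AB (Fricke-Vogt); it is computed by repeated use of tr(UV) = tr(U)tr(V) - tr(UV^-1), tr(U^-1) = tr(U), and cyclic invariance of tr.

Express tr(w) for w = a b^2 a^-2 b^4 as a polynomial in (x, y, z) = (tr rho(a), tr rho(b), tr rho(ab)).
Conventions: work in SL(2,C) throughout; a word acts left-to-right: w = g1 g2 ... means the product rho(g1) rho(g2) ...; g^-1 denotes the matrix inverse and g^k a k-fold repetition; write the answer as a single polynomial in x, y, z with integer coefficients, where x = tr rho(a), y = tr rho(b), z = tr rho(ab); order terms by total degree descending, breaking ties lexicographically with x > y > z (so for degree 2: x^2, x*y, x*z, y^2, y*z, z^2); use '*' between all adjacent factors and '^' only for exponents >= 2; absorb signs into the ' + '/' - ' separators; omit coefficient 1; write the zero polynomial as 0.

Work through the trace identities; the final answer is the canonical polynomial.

reduce: tr(a b^2) = tr(b) tr(a b) - tr(a) = y*z - x
tr(b a b^2) = tr(b) tr(a b^2) - tr(a b) = y^2*z - x*y - z
so tr(b^3 a b) = tr(b) tr(b a b^2) - tr(b a b) = y^3*z - x*y^2 - 2*y*z + x
reduce: tr(b^3 a b^2) = tr(b) tr(b^3 a b) - tr(b^3 a) = y^4*z - x*y^3 - 3*y^2*z + 2*x*y + z
tr(b^4 a b^2) = tr(b) tr(b^3 a b^2) - tr(b^3 a b) = y^5*z - x*y^4 - 4*y^3*z + 3*x*y^2 + 3*y*z - x
tr(a b a b) = tr(b a) tr(b a) - tr(1) = z^2 - 2
tr(a b a) = tr(a) tr(b a) - tr(b) = x*z - y
tr(a b a b^2) = tr(b) tr(a b a b) - tr(a b a) = y*z^2 - x*z - y
tr(b a b a b^2) = tr(b) tr(a b a b^2) - tr(a b a b) = y^2*z^2 - x*y*z - y^2 - z^2 + 2
tr(a b^4 a b) = tr(b) tr(b a b a b^2) - tr(b a b a b) = y^3*z^2 - x*y^2*z - y^3 - 2*y*z^2 + x*z + 3*y
tr(b^2) = tr(b) tr(b) - tr(1) = y^2 - 2
reduce: tr(b^3) = tr(b) tr(b^2) - tr(b) = y^3 - 3*y
so tr(b^4) = tr(b) tr(b^3) - tr(b^2) = y^4 - 4*y^2 + 2
tr(a b^4 a) = tr(a) tr(b^4 a) - tr(b^4) = x*y^3*z - x^2*y^2 - y^4 - 2*x*y*z + x^2 + 4*y^2 - 2
tr(b^4 a b^2 a) = tr(b) tr(a b^4 a b) - tr(a b^4 a) = y^4*z^2 - 2*x*y^3*z + x^2*y^2 - 2*y^2*z^2 + 3*x*y*z - x^2 - y^2 + 2
tr(b^4 a b^2 a^-1) = tr(b^4 a b^2) tr(a) - tr(b^4 a b^2 a) = x*y^5*z - x^2*y^4 - y^4*z^2 - 2*x*y^3*z + 2*x^2*y^2 + 2*y^2*z^2 + y^2 - 2
so tr(a b^2 a^-2 b^4) = tr(b^4 a b^2 a^-1) tr(a) - tr(b^4 a b^2) = x^2*y^5*z - x^3*y^4 - x*y^4*z^2 - 2*x^2*y^3*z - y^5*z + 2*x^3*y^2 + x*y^4 + 2*x*y^2*z^2 + 4*y^3*z - 2*x*y^2 - 3*y*z - x

x^2*y^5*z - x^3*y^4 - x*y^4*z^2 - 2*x^2*y^3*z - y^5*z + 2*x^3*y^2 + x*y^4 + 2*x*y^2*z^2 + 4*y^3*z - 2*x*y^2 - 3*y*z - x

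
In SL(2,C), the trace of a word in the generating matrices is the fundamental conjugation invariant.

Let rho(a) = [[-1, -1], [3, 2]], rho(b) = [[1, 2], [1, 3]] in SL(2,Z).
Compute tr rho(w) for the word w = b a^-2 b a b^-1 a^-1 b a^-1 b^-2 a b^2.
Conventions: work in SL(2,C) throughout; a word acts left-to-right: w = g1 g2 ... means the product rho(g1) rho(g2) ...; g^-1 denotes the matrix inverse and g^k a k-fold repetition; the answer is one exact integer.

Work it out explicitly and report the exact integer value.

rho(b) = [[1, 2], [1, 3]]
... * rho(a^-1) = [[2, 1], [-3, -1]]  ->  [[-4, -1], [-7, -2]]
... * rho(a^-1) = [[2, 1], [-3, -1]]  ->  [[-5, -3], [-8, -5]]
... * rho(b) = [[1, 2], [1, 3]]  ->  [[-8, -19], [-13, -31]]
... * rho(a) = [[-1, -1], [3, 2]]  ->  [[-49, -30], [-80, -49]]
... * rho(b^-1) = [[3, -2], [-1, 1]]  ->  [[-117, 68], [-191, 111]]
... * rho(a^-1) = [[2, 1], [-3, -1]]  ->  [[-438, -185], [-715, -302]]
... * rho(b) = [[1, 2], [1, 3]]  ->  [[-623, -1431], [-1017, -2336]]
... * rho(a^-1) = [[2, 1], [-3, -1]]  ->  [[3047, 808], [4974, 1319]]
... * rho(b^-1) = [[3, -2], [-1, 1]]  ->  [[8333, -5286], [13603, -8629]]
... * rho(b^-1) = [[3, -2], [-1, 1]]  ->  [[30285, -21952], [49438, -35835]]
... * rho(a) = [[-1, -1], [3, 2]]  ->  [[-96141, -74189], [-156943, -121108]]
... * rho(b) = [[1, 2], [1, 3]]  ->  [[-170330, -414849], [-278051, -677210]]
... * rho(b) = [[1, 2], [1, 3]]  ->  [[-585179, -1585207], [-955261, -2587732]]
tr = -585179 + -2587732 = -3172911

-3172911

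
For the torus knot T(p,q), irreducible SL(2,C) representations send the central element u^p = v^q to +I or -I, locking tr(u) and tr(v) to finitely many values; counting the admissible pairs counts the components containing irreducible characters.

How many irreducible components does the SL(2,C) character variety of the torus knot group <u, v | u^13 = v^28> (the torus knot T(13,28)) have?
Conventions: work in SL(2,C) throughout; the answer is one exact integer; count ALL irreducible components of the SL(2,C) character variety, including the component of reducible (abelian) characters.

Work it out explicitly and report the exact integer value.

Gamma = < u, v | u^13 = v^28 > (torus knot T(13,28)); the central element u^13 = v^28 acts as +I or -I in any irreducible SL(2,C) representation.
On an irreducible component, tr(u) is locked at 2*cos(pi*alpha/13) for some alpha in 1..12, and tr(v) at 2*cos(pi*beta/28) for some beta in 1..27.
Consistency of u^13 = (-1)^alpha I with v^28 = (-1)^beta I forces alpha = beta (mod 2).
Counting: 6 odd alphas x 14 odd betas + 6 even alphas x 13 even betas = 84 + 78 = 162.
That is 162 components of irreducible characters, and with the reducible (abelian) component the total is 163.

163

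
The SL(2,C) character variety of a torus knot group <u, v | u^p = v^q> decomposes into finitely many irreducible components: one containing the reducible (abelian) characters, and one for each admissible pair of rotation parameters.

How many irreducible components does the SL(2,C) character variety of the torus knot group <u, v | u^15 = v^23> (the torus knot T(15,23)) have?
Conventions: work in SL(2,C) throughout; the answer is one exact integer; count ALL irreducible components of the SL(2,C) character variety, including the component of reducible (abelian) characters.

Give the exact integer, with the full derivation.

Gamma = < u, v | u^15 = v^23 > (torus knot T(15,23)); the central element u^15 = v^23 acts as +I or -I in any irreducible SL(2,C) representation.
So on each irreducible component the traces are pinned: tr(u) = 2*cos(pi*alpha/15) with 1 <= alpha <= 14, tr(v) = 2*cos(pi*beta/23) with 1 <= beta <= 22.
The two central values (-1)^alpha I and (-1)^beta I must be the same matrix, so alpha and beta share a parity.
count pairs: odd alpha (7 choices) x odd beta (11), plus even alpha (7) x even beta (11): 7*11 + 7*11 = 154.
That is 154 components of irreducible characters, and with the reducible (abelian) component the total is 155.

155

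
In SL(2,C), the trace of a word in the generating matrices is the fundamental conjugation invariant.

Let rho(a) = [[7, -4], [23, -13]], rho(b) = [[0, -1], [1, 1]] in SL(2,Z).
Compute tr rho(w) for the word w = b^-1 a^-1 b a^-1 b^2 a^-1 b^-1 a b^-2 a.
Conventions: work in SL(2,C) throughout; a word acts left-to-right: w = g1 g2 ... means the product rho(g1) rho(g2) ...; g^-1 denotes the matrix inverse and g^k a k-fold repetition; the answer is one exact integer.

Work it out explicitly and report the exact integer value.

-75779240

rho(b^-1) = [[1, 1], [-1, 0]]
... * rho(a^-1) = [[-13, 4], [-23, 7]]  ->  [[-36, 11], [13, -4]]
... * rho(b) = [[0, -1], [1, 1]]  ->  [[11, 47], [-4, -17]]
... * rho(a^-1) = [[-13, 4], [-23, 7]]  ->  [[-1224, 373], [443, -135]]
... * rho(b) = [[0, -1], [1, 1]]  ->  [[373, 1597], [-135, -578]]
... * rho(b) = [[0, -1], [1, 1]]  ->  [[1597, 1224], [-578, -443]]
... * rho(a^-1) = [[-13, 4], [-23, 7]]  ->  [[-48913, 14956], [17703, -5413]]
... * rho(b^-1) = [[1, 1], [-1, 0]]  ->  [[-63869, -48913], [23116, 17703]]
... * rho(a) = [[7, -4], [23, -13]]  ->  [[-1572082, 891345], [568981, -322603]]
... * rho(b^-1) = [[1, 1], [-1, 0]]  ->  [[-2463427, -1572082], [891584, 568981]]
... * rho(b^-1) = [[1, 1], [-1, 0]]  ->  [[-891345, -2463427], [322603, 891584]]
... * rho(a) = [[7, -4], [23, -13]]  ->  [[-62898236, 35589931], [22764653, -12881004]]
tr = -62898236 + -12881004 = -75779240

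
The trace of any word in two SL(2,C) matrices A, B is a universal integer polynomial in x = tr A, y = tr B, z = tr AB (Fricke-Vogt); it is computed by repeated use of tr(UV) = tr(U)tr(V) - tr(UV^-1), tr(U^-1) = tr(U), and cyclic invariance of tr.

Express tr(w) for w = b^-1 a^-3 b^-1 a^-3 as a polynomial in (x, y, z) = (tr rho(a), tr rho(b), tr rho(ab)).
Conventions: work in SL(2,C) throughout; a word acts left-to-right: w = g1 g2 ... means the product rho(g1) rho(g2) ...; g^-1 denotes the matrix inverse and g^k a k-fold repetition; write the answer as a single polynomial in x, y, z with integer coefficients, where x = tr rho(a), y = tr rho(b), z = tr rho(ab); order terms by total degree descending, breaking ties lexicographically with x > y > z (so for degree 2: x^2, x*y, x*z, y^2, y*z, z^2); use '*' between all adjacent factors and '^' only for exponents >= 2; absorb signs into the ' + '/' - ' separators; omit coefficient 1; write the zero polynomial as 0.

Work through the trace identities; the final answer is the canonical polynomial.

and tr(a^-1) = tr(a) = x
tr(a^-2) = tr(a^-1) tr(a) - tr(1) = x^2 - 2
next, tr(a^-3) = tr(a^-2) tr(a) - tr(a^-1) = x^3 - 3*x
next, tr(b a^-1) = tr(b) tr(a) - tr(b a) = x*y - z
tr(b a^-2) = tr(b a^-1) tr(a) - tr(b) = x^2*y - x*z - y
tr(a^-3 b) = tr(b a^-2) tr(a) - tr(b a^-1) = x^3*y - x^2*z - 2*x*y + z
next, tr(a^-2 b^-1 a^-1) = tr(a^-3) tr(b) - tr(a^-3 b) = x^2*z - x*y - z
next, tr(a^-2 b^-1) = tr(b^-1 a^-1) tr(a) - tr(b^-1) = x*z - y
tr(a^-3 b^-1 a^-1) = tr(a^-2 b^-1 a^-1) tr(a) - tr(a^-2 b^-1) = x^3*z - x^2*y - 2*x*z + y
and tr(b a b) = tr(b) tr(a b) - tr(a) = y*z - x
next, tr(b a b a) = tr(b a) tr(b a) - tr(1)   [split at repeated b] = z^2 - 2
and tr(a b a^-1 b) = tr(b a b) tr(a) - tr(b a b a) = x*y*z - x^2 - z^2 + 2
next, tr(b^-1 a b a^-1) = tr(a b a^-1) tr(b) - tr(a b a^-1 b) = -x*y*z + x^2 + y^2 + z^2 - 2
next, tr(b a^-2 b^-1 a) = tr(b^-1 a b a^-1) tr(a) - tr(b^-1 a b) = -x^2*y*z + x^3 + x*y^2 + x*z^2 - 3*x
tr(b^-1 a^-1 b a^-2) = tr(b a^-2 b^-1) tr(a) - tr(b a^-2 b^-1 a) = x^2*y*z - x*y^2 - x*z^2 + x
tr(b^-1 a^-1 b a^-1) = tr(b a^-1 b^-1) tr(a) - tr(b a^-1 b^-1 a) = x*y*z - y^2 - z^2 + 2
next, tr(a^-3 b^-1 a^-1 b) = tr(b^-1 a^-1 b a^-2) tr(a) - tr(b^-1 a^-1 b a^-1) = x^3*y*z - x^2*y^2 - x^2*z^2 - x*y*z + x^2 + y^2 + z^2 - 2
and tr(a^-1 b^-1 a^-3 b^-1) = tr(a^-3 b^-1 a^-1) tr(b) - tr(a^-3 b^-1 a^-1 b) = x^2*z^2 - x*y*z - x^2 - z^2 + 2
next, tr(b^-2) = tr(b^-1) tr(b) - tr(1) = y^2 - 2
and tr(b^-2 a^-2) = tr(a^-1 b^-2) tr(a) - tr(a^-1 b^-2 a) = x*y*z - x^2 - y^2 + 2
next, tr(b^-1 a^-3 b^-1) = tr(b^-2 a^-2) tr(a) - tr(b^-2 a^-1) = x^2*y*z - x^3 - x*y^2 - y*z + 3*x
tr(b^-1 a^-3 b^-1 a^-2) = tr(a^-1 b^-1 a^-3 b^-1) tr(a) - tr(a^-1 b^-1 a^-3 b^-1 a) = x^3*z^2 - 2*x^2*y*z + x*y^2 - x*z^2 + y*z - x
and tr(b^-1 a^-3 b^-1 a^-3) = tr(b^-1 a^-3 b^-1 a^-2) tr(a) - tr(b^-1 a^-3 b^-1 a^-1) = x^4*z^2 - 2*x^3*y*z + x^2*y^2 - 2*x^2*z^2 + 2*x*y*z + z^2 - 2

x^4*z^2 - 2*x^3*y*z + x^2*y^2 - 2*x^2*z^2 + 2*x*y*z + z^2 - 2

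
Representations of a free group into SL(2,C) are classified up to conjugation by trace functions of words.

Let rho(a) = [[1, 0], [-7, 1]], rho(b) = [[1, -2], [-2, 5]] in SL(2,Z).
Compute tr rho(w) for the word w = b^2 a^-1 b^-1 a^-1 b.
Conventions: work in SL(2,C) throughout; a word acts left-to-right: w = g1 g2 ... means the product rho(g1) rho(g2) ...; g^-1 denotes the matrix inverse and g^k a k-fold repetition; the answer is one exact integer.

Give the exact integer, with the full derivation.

rho(b) = [[1, -2], [-2, 5]]
... * rho(b) = [[1, -2], [-2, 5]]  ->  [[5, -12], [-12, 29]]
... * rho(a^-1) = [[1, 0], [7, 1]]  ->  [[-79, -12], [191, 29]]
... * rho(b^-1) = [[5, 2], [2, 1]]  ->  [[-419, -170], [1013, 411]]
... * rho(a^-1) = [[1, 0], [7, 1]]  ->  [[-1609, -170], [3890, 411]]
... * rho(b) = [[1, -2], [-2, 5]]  ->  [[-1269, 2368], [3068, -5725]]
tr = -1269 + -5725 = -6994

-6994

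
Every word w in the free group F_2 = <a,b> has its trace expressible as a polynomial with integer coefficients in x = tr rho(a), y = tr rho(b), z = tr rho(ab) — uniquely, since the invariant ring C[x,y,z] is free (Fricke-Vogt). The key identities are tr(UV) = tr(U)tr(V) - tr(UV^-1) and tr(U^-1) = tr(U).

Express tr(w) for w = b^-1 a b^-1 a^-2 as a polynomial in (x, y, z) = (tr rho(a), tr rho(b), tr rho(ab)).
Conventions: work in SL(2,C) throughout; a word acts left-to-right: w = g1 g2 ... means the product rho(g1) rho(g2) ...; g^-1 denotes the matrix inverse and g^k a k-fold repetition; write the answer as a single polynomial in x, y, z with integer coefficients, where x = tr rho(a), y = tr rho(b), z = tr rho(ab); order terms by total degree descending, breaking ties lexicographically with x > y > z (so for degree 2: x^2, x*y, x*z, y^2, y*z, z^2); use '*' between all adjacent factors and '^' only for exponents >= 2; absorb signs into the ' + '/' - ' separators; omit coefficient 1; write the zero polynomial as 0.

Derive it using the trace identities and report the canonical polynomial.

tr(b^-1) = tr(b) = y
tr(a b a) = tr(a)*tr(b a) - tr(b)  (reduce the a square) = x*z - y
tr(a b a b) = tr(b a)*tr(b a) - tr(1)  (split on b) = z^2 - 2
tr(b^-1 a b a) = tr(a b a)*tr(b) - tr(a b a b)  (eliminate b^-1) = x*y*z - y^2 - z^2 + 2
tr(a^-1 b^-1 a b) = tr(b^-1 a b)*tr(a) - tr(b^-1 a b a)  (eliminate a^-1) = -x*y*z + x^2 + y^2 + z^2 - 2
tr(b^-1 a b^-1 a^-1) = tr(a^-1 b^-1 a)*tr(b) - tr(a^-1 b^-1 a b)  (eliminate b^-1) = x*y*z - x^2 - z^2 + 2
tr(a b^-1) = tr(a)*tr(b) - tr(a b)  (eliminate b^-1) = x*y - z
tr(b^-1 a b^-1) = tr(a b^-1)*tr(b) - tr(a)  (eliminate b^-1) = x*y^2 - y*z - x
tr(b^-1 a b^-1 a^-2) = tr(b^-1 a b^-1 a^-1)*tr(a) - tr(b^-1 a b^-1)  (eliminate a^-1) = x^2*y*z - x^3 - x*y^2 - x*z^2 + y*z + 3*x

x^2*y*z - x^3 - x*y^2 - x*z^2 + y*z + 3*x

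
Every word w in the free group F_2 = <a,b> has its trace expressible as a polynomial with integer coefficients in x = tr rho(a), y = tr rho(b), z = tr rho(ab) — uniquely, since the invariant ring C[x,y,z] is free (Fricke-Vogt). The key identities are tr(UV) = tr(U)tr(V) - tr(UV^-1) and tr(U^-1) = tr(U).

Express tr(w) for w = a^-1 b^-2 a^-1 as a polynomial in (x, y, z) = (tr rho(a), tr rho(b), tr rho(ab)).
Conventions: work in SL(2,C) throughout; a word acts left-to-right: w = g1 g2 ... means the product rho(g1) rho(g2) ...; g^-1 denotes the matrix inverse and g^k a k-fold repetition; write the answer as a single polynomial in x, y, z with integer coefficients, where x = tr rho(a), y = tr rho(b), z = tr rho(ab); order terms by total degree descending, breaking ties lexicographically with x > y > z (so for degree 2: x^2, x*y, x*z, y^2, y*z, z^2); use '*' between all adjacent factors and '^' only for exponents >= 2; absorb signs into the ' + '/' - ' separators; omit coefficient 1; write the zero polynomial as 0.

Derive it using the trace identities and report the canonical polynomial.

x*y*z - x^2 - y^2 + 2

so tr(a^-1) = tr(a) = x
reduce: tr(a^-2) = tr(a^-1) tr(a) - tr(1) = x^2 - 2
tr(b a^-1) = tr(b) tr(a) - tr(b a) = x*y - z
reduce: tr(a^-2 b) = tr(b a^-1) tr(a) - tr(b) = x^2*y - x*z - y
reduce: tr(b^-1 a^-2) = tr(a^-2) tr(b) - tr(a^-2 b) = x*z - y
tr(a^-1 b^-2 a^-1) = tr(b^-1 a^-2) tr(b) - tr(b^-1 a^-2 b) = x*y*z - x^2 - y^2 + 2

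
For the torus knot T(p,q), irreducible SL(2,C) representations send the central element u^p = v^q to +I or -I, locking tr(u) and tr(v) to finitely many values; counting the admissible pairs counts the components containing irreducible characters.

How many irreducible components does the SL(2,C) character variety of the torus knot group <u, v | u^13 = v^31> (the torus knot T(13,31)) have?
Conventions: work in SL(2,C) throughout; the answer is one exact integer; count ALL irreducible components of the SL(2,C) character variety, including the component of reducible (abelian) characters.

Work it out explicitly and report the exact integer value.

For T(13,31): irreducibility forces the central element u^13 = v^31 to one of +I, -I.
So on each irreducible component the traces are pinned: tr(u) = 2*cos(pi*alpha/13) with 1 <= alpha <= 12, tr(v) = 2*cos(pi*beta/31) with 1 <= beta <= 30.
Consistency of u^13 = (-1)^alpha I with v^31 = (-1)^beta I forces alpha = beta (mod 2).
Counting: 6 odd alphas x 15 odd betas + 6 even alphas x 15 even betas = 90 + 90 = 180.
components with irreducible characters: 180; plus the single component of reducible (abelian) characters: total 181.

181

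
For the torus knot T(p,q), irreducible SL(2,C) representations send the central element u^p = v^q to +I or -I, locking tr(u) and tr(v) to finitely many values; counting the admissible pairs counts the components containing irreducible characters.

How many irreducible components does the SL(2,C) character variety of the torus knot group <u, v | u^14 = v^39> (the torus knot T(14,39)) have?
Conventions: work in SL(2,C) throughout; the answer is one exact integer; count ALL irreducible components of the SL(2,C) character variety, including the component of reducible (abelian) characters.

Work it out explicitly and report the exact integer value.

248

For T(14,39): irreducibility forces the central element u^14 = v^39 to one of +I, -I.
On an irreducible component, tr(u) is locked at 2*cos(pi*alpha/14) for some alpha in 1..13, and tr(v) at 2*cos(pi*beta/39) for some beta in 1..38.
Consistency of u^14 = (-1)^alpha I with v^39 = (-1)^beta I forces alpha = beta (mod 2).
Counting: 7 odd alphas x 19 odd betas + 6 even alphas x 19 even betas = 133 + 114 = 247.
Total: 247 irreducible-character components + 1 reducible (abelian) component = 248.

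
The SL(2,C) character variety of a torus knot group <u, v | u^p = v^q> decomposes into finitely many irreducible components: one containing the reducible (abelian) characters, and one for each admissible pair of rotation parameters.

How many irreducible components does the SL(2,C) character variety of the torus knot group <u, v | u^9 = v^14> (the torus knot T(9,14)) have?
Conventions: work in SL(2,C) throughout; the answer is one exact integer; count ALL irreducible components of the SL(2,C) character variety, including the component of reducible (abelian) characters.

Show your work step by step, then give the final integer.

In the torus knot group T(9,14), u^9 = v^14 is central, so an irreducible representation sends it to +I or -I (Schur).
On an irreducible component, tr(u) is locked at 2*cos(pi*alpha/9) for some alpha in 1..8, and tr(v) at 2*cos(pi*beta/14) for some beta in 1..13.
u^9 = (-1)^alpha I and v^14 = (-1)^beta I must agree, so alpha and beta have equal parity.
Counting: 4 odd alphas x 7 odd betas + 4 even alphas x 6 even betas = 28 + 24 = 52.
components with irreducible characters: 52; plus the single component of reducible (abelian) characters: total 53.

53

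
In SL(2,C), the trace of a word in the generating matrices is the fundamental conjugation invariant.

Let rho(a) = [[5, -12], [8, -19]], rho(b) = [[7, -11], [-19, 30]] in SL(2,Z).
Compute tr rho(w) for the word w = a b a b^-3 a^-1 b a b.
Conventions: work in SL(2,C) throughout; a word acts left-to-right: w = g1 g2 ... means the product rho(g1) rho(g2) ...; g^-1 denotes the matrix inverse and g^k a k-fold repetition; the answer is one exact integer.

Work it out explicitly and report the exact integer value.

rho(a) = [[5, -12], [8, -19]]
... * rho(b) = [[7, -11], [-19, 30]]  ->  [[263, -415], [417, -658]]
... * rho(a) = [[5, -12], [8, -19]]  ->  [[-2005, 4729], [-3179, 7498]]
... * rho(b^-1) = [[30, 11], [19, 7]]  ->  [[29701, 11048], [47092, 17517]]
... * rho(b^-1) = [[30, 11], [19, 7]]  ->  [[1100942, 404047], [1745583, 640631]]
... * rho(b^-1) = [[30, 11], [19, 7]]  ->  [[40705153, 14938691], [64539479, 23685830]]
... * rho(a^-1) = [[-19, 12], [-8, 5]]  ->  [[-892907435, 563155291], [-1415736741, 892902898]]
... * rho(b) = [[7, -11], [-19, 30]]  ->  [[-16950302574, 26716640515], [-26875312249, 42360191091]]
... * rho(a) = [[5, -12], [8, -19]]  ->  [[128981611250, -304212538897], [204504967483, -482339883741]]
... * rho(b) = [[7, -11], [-19, 30]]  ->  [[6682909517793, -10545173890660], [10595992563460, -16719751154543]]
tr = 6682909517793 + -16719751154543 = -10036841636750

-10036841636750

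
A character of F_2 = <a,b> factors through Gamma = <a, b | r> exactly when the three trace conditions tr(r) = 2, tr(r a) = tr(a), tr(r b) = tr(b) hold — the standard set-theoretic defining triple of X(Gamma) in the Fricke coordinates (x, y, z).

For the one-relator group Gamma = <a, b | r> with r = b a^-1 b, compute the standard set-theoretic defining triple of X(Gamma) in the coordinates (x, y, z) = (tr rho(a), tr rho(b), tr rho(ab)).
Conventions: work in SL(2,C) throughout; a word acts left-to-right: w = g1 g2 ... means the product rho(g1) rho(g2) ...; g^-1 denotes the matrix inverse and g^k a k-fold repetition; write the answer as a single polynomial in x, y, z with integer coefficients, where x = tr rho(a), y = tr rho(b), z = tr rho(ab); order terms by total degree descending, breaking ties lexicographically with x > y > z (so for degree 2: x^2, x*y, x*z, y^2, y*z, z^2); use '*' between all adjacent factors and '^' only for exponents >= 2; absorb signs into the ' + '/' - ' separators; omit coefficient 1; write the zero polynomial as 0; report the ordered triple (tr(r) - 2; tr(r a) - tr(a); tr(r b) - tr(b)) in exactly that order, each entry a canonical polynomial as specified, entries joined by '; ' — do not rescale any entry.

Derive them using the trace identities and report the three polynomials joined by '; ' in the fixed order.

trace(b^2) = trace(b) trace(b) - trace(1) = y^2 - 2
and trace(b^2 a) = trace(b) trace(a b) - trace(a) = y*z - x
and trace(b a^-1 b) = trace(b^2) trace(a) - trace(b^2 a) = x*y^2 - y*z - x
trace(b a b a) = trace(b a) trace(b a) - trace(1)  (split on b) = z^2 - 2
next, trace(b a^-1 b a) = trace(b a b) trace(a) - trace(b a b a)  (eliminate a^-1) = x*y*z - x^2 - z^2 + 2
trace(b^3) = trace(b) trace(b^2) - trace(b) = y^3 - 3*y
and trace(b^3 a) = trace(b) trace(a b^2) - trace(a b) = y^2*z - x*y - z
and trace(b a^-1 b^2) = trace(b^3) trace(a) - trace(b^3 a) = x*y^3 - y^2*z - 2*x*y + z
assemble the triple (trace(r) - 2; trace(r a) - x; trace(r b) - y)

x*y^2 - y*z - x - 2; x*y*z - x^2 - z^2 - x + 2; x*y^3 - y^2*z - 2*x*y - y + z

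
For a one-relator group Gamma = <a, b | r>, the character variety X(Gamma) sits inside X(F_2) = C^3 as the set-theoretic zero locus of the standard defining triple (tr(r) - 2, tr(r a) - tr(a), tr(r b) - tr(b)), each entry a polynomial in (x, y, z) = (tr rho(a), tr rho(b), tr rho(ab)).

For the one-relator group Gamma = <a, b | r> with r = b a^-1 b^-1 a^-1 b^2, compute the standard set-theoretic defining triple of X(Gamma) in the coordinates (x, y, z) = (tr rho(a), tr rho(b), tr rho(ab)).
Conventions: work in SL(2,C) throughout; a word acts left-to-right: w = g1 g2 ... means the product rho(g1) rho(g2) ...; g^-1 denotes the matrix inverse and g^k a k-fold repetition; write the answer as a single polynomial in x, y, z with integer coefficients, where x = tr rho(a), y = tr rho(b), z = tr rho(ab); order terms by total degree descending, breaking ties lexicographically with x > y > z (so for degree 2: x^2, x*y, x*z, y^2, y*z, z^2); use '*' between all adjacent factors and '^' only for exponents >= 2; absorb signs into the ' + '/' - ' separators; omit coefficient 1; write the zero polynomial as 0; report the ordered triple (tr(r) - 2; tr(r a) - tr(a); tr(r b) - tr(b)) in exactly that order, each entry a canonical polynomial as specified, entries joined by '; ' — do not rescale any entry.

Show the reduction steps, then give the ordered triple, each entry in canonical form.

x*y^3*z - y^4 - y^2*z^2 - 2*x*y*z + 4*y^2 + z^2 - 4; x*y^2*z^2 - x^2*y*z - y^3*z - y*z^3 + x*y^2 + 3*y*z - 2*x; x*y^4*z - y^5 - y^3*z^2 - 3*x*y^2*z + 5*y^3 + 2*y*z^2 + x*z - 6*y

apply: tr(b^2) = tr(b) tr(b) - tr(1)   [square of b] = y^2 - 2
apply: tr(b^3) = tr(b) tr(b^2) - tr(b)   [square of b] = y^3 - 3*y
use: tr(b a b) = tr(b) tr(a b) - tr(a)   [square of b] = y*z - x
tr(b^3 a) = tr(b) tr(b a b) - tr(b a)   [square of b] = y^2*z - x*y - z
tr(a^-1 b^3) = tr(b^3) tr(a) - tr(b^3 a)   [inverse elimination on a] = x*y^3 - y^2*z - 2*x*y + z
tr(a^-1 b^3 a^-1) = tr(a^-1 b^3) tr(a) - tr(a^-1 b^3 a)   [inverse elimination on a] = x^2*y^3 - x*y^2*z - 2*x^2*y - y^3 + x*z + 3*y
use: tr(b^4) = tr(b) tr(b^3) - tr(b^2)   [square of b] = y^4 - 4*y^2 + 2
tr(b^4 a) = tr(b) tr(a b^3) - tr(a b^2)   [square of b] = y^3*z - x*y^2 - 2*y*z + x
use: tr(b^3 a^-1 b) = tr(b^4) tr(a) - tr(b^4 a)   [inverse elimination on a] = x*y^4 - y^3*z - 3*x*y^2 + 2*y*z + x
tr(a b a b) = tr(b a) tr(b a) - tr(1)   [split at a repeated b] = z^2 - 2
tr(a b a) = tr(a) tr(b a) - tr(b)   [square of a] = x*z - y
use: tr(a b a b^2) = tr(b) tr(a b a b) - tr(a b a)   [square of b] = y*z^2 - x*z - y
apply: tr(b a b^3 a) = tr(b) tr(a b a b^2) - tr(a b a b)   [square of b] = y^2*z^2 - x*y*z - y^2 - z^2 + 2
apply: tr(b^3 a^-1 b a) = tr(b a b^3) tr(a) - tr(b a b^3 a)   [inverse elimination on a] = x*y^3*z - x^2*y^2 - y^2*z^2 - x*y*z + x^2 + y^2 + z^2 - 2
use: tr(a^-1 b^3 a^-1 b) = tr(b^3 a^-1 b) tr(a) - tr(b^3 a^-1 b a)   [inverse elimination on a] = x^2*y^4 - 2*x*y^3*z - 2*x^2*y^2 + y^2*z^2 + 3*x*y*z - y^2 - z^2 + 2
apply: tr(b a^-1 b^-1 a^-1 b^2) = tr(a^-1 b^3 a^-1) tr(b) - tr(a^-1 b^3 a^-1 b)   [inverse elimination on b] = x*y^3*z - y^4 - y^2*z^2 - 2*x*y*z + 4*y^2 + z^2 - 2
tr(b^2 a b a^-1) = tr(b^2 a b) tr(a) - tr(b^2 a b a)   [inverse elimination on a] = x*y^2*z - x^2*y - y*z^2 + y
apply: tr(a^-1 b^2 a b a^-1) = tr(b^2 a b a^-1) tr(a) - tr(b^2 a b)   [inverse elimination on a] = x^2*y^2*z - x^3*y - x*y*z^2 - y^2*z + 2*x*y + z
use: tr(b^2 a b a^-1 b) = tr(b^3 a b) tr(a) - tr(b^3 a b a)   [inverse elimination on a] = x*y^3*z - x^2*y^2 - y^2*z^2 - x*y*z + x^2 + y^2 + z^2 - 2
tr(a^2) = tr(a) tr(a) - tr(1)   [square of a] = x^2 - 2
use: tr(a b^2 a) = tr(b) tr(a^2 b) - tr(a^2)   [square of b] = x*y*z - x^2 - y^2 + 2
apply: tr(b a b^2 a b) = tr(b) tr(a b^2 a b) - tr(a b^2 a)   [square of b] = y^2*z^2 - 2*x*y*z + x^2 - 2
tr(a b a b a b) = tr(a b a b) tr(a b) - tr(b a)   [split at a repeated a] = z^3 - 3*z
use: tr(a b a b a) = tr(a) tr(b a b a) - tr(b a b)   [square of a] = x*z^2 - y*z - x
use: tr(b a b^2 a b a) = tr(b) tr(a b a b a b) - tr(a b a b a)   [square of b] = y*z^3 - x*z^2 - 2*y*z + x
use: tr(b^2 a b a^-1 b a) = tr(b a b^2 a b) tr(a) - tr(b a b^2 a b a)   [inverse elimination on a] = x*y^2*z^2 - 2*x^2*y*z - y*z^3 + x^3 + x*z^2 + 2*y*z - 3*x
use: tr(a^-1 b^2 a b a^-1 b) = tr(b^2 a b a^-1 b) tr(a) - tr(b^2 a b a^-1 b a)   [inverse elimination on a] = x^2*y^3*z - x^3*y^2 - 2*x*y^2*z^2 + x^2*y*z + y*z^3 + x*y^2 - 2*y*z + x
apply: tr(b a^-1 b^-1 a^-1 b^2 a) = tr(a^-1 b^2 a b a^-1) tr(b) - tr(a^-1 b^2 a b a^-1 b)   [inverse elimination on b] = x*y^2*z^2 - x^2*y*z - y^3*z - y*z^3 + x*y^2 + 3*y*z - x
apply: tr(b^4 a b) = tr(b) tr(b^2 a b^2) - tr(b^2 a b)  (reduce the b square) = y^4*z - x*y^3 - 3*y^2*z + 2*x*y + z
tr(b^4 a b a) = tr(b) tr(b^2 a b a b) - tr(b^2 a b a)  (reduce the b square) = y^3*z^2 - x*y^2*z - y^3 - 2*y*z^2 + x*z + 3*y
apply: tr(a^-1 b^4 a b) = tr(b^4 a b) tr(a) - tr(b^4 a b a)  (eliminate a^-1) = x*y^4*z - x^2*y^3 - y^3*z^2 - 2*x*y^2*z + 2*x^2*y + y^3 + 2*y*z^2 - 3*y
tr(b^-1 a^-1 b^4 a) = tr(a^-1 b^4 a) tr(b) - tr(a^-1 b^4 a b)  (eliminate b^-1) = -x*y^4*z + x^2*y^3 + y^5 + y^3*z^2 + 2*x*y^2*z - 2*x^2*y - 5*y^3 - 2*y*z^2 + 5*y
tr(b a^-1 b^-1 a^-1 b^3) = tr(b^-1 a^-1 b^4) tr(a) - tr(b^-1 a^-1 b^4 a)  (eliminate a^-1) = x*y^4*z - y^5 - y^3*z^2 - 3*x*y^2*z + 5*y^3 + 2*y*z^2 + x*z - 5*y
assemble the triple (tr(r) - 2; tr(r a) - x; tr(r b) - y)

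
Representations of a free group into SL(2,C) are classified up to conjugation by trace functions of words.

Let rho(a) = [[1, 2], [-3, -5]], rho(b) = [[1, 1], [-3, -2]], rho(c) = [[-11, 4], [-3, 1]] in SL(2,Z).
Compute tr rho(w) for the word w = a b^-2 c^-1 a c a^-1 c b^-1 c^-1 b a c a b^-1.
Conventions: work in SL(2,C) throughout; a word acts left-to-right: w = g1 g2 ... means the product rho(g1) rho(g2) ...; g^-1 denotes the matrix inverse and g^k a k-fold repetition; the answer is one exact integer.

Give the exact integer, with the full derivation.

rho(a) = [[1, 2], [-3, -5]]
... * rho(b^-1) = [[-2, -1], [3, 1]]  ->  [[4, 1], [-9, -2]]
... * rho(b^-1) = [[-2, -1], [3, 1]]  ->  [[-5, -3], [12, 7]]
... * rho(c^-1) = [[1, -4], [3, -11]]  ->  [[-14, 53], [33, -125]]
... * rho(a) = [[1, 2], [-3, -5]]  ->  [[-173, -293], [408, 691]]
... * rho(c) = [[-11, 4], [-3, 1]]  ->  [[2782, -985], [-6561, 2323]]
... * rho(a^-1) = [[-5, -2], [3, 1]]  ->  [[-16865, -6549], [39774, 15445]]
... * rho(c) = [[-11, 4], [-3, 1]]  ->  [[205162, -74009], [-483849, 174541]]
... * rho(b^-1) = [[-2, -1], [3, 1]]  ->  [[-632351, -279171], [1491321, 658390]]
... * rho(c^-1) = [[1, -4], [3, -11]]  ->  [[-1469864, 5600285], [3466491, -13207574]]
... * rho(b) = [[1, 1], [-3, -2]]  ->  [[-18270719, -12670434], [43089213, 29881639]]
... * rho(a) = [[1, 2], [-3, -5]]  ->  [[19740583, 26810732], [-46555704, -63229769]]
... * rho(c) = [[-11, 4], [-3, 1]]  ->  [[-297578609, 105773064], [701802051, -249452585]]
... * rho(a) = [[1, 2], [-3, -5]]  ->  [[-614897801, -1124022538], [1450159806, 2650867027]]
... * rho(b^-1) = [[-2, -1], [3, 1]]  ->  [[-2142272012, -509124737], [5052281469, 1200707221]]
tr = -2142272012 + 1200707221 = -941564791

-941564791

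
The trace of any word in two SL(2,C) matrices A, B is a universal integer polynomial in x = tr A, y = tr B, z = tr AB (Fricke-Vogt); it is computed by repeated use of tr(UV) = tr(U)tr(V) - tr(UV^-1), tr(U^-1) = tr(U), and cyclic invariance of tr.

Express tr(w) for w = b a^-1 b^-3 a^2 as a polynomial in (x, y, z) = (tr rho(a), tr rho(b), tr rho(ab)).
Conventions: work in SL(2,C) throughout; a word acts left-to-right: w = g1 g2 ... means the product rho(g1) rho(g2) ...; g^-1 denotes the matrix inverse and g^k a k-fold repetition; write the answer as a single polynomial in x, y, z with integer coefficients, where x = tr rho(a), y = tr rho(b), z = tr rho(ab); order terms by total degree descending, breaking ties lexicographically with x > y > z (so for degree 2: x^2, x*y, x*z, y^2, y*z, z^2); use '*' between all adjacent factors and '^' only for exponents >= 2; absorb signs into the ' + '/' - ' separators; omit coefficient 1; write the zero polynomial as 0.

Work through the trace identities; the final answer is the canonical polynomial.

and trace(a^2) = trace(a)*trace(a) - trace(1) = x^2 - 2
trace(a^2 b) = trace(a)*trace(b a) - trace(b) = x*z - y
trace(b^-1 a^2) = trace(a^2)*trace(b) - trace(a^2 b) = x^2*y - x*z - y
trace(a^2 b a) = trace(a)*trace(b a^2) - trace(b a) = x^2*z - x*y - z
trace(b a b a) = trace(a b)*trace(a b) - trace(1) = z^2 - 2
and trace(b a b) = trace(b)*trace(a b) - trace(a) = y*z - x
trace(a^2 b a b) = trace(a)*trace(b a b a) - trace(b a b) = x*z^2 - y*z - x
trace(b^-1 a^2 b a) = trace(a^2 b a)*trace(b) - trace(a^2 b a b) = x^2*y*z - x*y^2 - x*z^2 + x
and trace(b^-2 a^2 b a) = trace(b^-1 a^2 b a)*trace(b) - trace(b^-1 a^2 b a b) = x^2*y^2*z - x*y^3 - x*y*z^2 - x^2*z + 2*x*y + z
next, trace(b^-1 a^2 b a^-1 b^-1) = trace(b^-2 a^2 b)*trace(a) - trace(b^-2 a^2 b a) = -x^2*y^2*z + x^3*y + x*y^3 + x*y*z^2 - 3*x*y - z
trace(b a^2 b) = trace(b)*trace(a^2 b) - trace(a^2) = x*y*z - x^2 - y^2 + 2
trace(a^2 b a^-1 b) = trace(b a^2 b)*trace(a) - trace(b a^2 b a) = x^2*y*z - x^3 - x*y^2 - x*z^2 + y*z + 3*x
and trace(b^-1 a^2 b a^-1) = trace(a^2 b a^-1)*trace(b) - trace(a^2 b a^-1 b) = -x^2*y*z + x^3 + x*y^2 + x*z^2 - 3*x
and trace(b a^-1 b^-3 a^2) = trace(b^-1 a^2 b a^-1 b^-1)*trace(b) - trace(b^-1 a^2 b a^-1) = -x^2*y^3*z + x^3*y^2 + x*y^4 + x*y^2*z^2 + x^2*y*z - x^3 - 4*x*y^2 - x*z^2 - y*z + 3*x

-x^2*y^3*z + x^3*y^2 + x*y^4 + x*y^2*z^2 + x^2*y*z - x^3 - 4*x*y^2 - x*z^2 - y*z + 3*x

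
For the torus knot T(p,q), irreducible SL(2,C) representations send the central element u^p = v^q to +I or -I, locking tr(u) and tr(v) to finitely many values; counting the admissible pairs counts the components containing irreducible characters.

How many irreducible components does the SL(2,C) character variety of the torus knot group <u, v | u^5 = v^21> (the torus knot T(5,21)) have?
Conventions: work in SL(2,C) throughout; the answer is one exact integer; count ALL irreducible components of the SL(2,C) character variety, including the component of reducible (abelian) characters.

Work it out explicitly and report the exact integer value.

For T(5,21): irreducibility forces the central element u^5 = v^21 to one of +I, -I.
On an irreducible component, tr(u) is locked at 2*cos(pi*alpha/5) for some alpha in 1..4, and tr(v) at 2*cos(pi*beta/21) for some beta in 1..20.
The two central values (-1)^alpha I and (-1)^beta I must be the same matrix, so alpha and beta share a parity.
count pairs: odd alpha (2 choices) x odd beta (10), plus even alpha (2) x even beta (10): 2*10 + 2*10 = 40.
That is 40 components of irreducible characters, and with the reducible (abelian) component the total is 41.

41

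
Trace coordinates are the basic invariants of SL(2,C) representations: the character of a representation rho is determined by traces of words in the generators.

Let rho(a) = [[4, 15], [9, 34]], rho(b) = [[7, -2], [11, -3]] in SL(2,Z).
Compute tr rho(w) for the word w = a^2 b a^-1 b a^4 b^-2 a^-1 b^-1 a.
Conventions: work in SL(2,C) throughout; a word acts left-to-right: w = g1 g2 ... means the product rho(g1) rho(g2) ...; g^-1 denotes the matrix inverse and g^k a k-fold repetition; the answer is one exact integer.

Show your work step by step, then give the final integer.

5896404062592850

rho(a) = [[4, 15], [9, 34]]
... * rho(a) = [[4, 15], [9, 34]]  ->  [[151, 570], [342, 1291]]
... * rho(b) = [[7, -2], [11, -3]]  ->  [[7327, -2012], [16595, -4557]]
... * rho(a^-1) = [[34, -15], [-9, 4]]  ->  [[267226, -117953], [605243, -267153]]
... * rho(b) = [[7, -2], [11, -3]]  ->  [[573099, -180593], [1298018, -409027]]
... * rho(a) = [[4, 15], [9, 34]]  ->  [[667059, 2456323], [1510829, 5563352]]
... * rho(a) = [[4, 15], [9, 34]]  ->  [[24775143, 93520867], [56113484, 211816403]]
... * rho(a) = [[4, 15], [9, 34]]  ->  [[940788375, 3551336623], [2130801563, 8043459962]]
... * rho(a) = [[4, 15], [9, 34]]  ->  [[35725183107, 134857270807], [80914345910, 305439662153]]
... * rho(b^-1) = [[-3, 2], [-11, 7]]  ->  [[-1590605528198, 1015451261863], [-3602579321413, 2299906326891]]
... * rho(b^-1) = [[-3, 2], [-11, 7]]  ->  [[-6398147295899, 3926947776645], [-14491231631562, 8894185645411]]
... * rho(a^-1) = [[34, -15], [-9, 4]]  ->  [[-252879538050371, 111680000545065], [-572749546281807, 252945217055074]]
... * rho(b^-1) = [[-3, 2], [-11, 7]]  ->  [[-469841391844602, 276000927714713], [-1064148748760393, 625117426821904]]
... * rho(a) = [[4, 15], [9, 34]]  ->  [[604642782054009, 2336410664631212], [1369461846355564, 5291761280538841]]
tr = 604642782054009 + 5291761280538841 = 5896404062592850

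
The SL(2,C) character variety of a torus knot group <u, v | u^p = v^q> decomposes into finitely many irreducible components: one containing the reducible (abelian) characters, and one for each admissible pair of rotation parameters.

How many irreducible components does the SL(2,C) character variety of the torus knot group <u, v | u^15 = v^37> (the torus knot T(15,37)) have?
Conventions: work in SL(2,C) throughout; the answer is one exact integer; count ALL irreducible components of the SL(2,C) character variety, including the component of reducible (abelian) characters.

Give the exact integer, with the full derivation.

253

Gamma = < u, v | u^15 = v^37 > (torus knot T(15,37)); the central element u^15 = v^37 acts as +I or -I in any irreducible SL(2,C) representation.
On an irreducible component, tr(u) is locked at 2*cos(pi*alpha/15) for some alpha in 1..14, and tr(v) at 2*cos(pi*beta/37) for some beta in 1..36.
The two central values (-1)^alpha I and (-1)^beta I must be the same matrix, so alpha and beta share a parity.
count pairs: odd alpha (7 choices) x odd beta (18), plus even alpha (7) x even beta (18): 7*18 + 7*18 = 252.
components with irreducible characters: 252; plus the single component of reducible (abelian) characters: total 253.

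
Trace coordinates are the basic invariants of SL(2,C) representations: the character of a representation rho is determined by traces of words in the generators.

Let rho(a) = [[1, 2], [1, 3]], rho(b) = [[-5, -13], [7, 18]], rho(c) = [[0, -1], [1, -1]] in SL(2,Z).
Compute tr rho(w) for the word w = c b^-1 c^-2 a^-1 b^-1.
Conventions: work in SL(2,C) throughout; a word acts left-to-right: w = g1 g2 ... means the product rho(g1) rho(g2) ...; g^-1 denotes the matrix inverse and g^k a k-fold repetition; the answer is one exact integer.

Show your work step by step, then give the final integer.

2296

rho(c) = [[0, -1], [1, -1]]
... * rho(b^-1) = [[18, 13], [-7, -5]]  ->  [[7, 5], [25, 18]]
... * rho(c^-1) = [[-1, 1], [-1, 0]]  ->  [[-12, 7], [-43, 25]]
... * rho(c^-1) = [[-1, 1], [-1, 0]]  ->  [[5, -12], [18, -43]]
... * rho(a^-1) = [[3, -2], [-1, 1]]  ->  [[27, -22], [97, -79]]
... * rho(b^-1) = [[18, 13], [-7, -5]]  ->  [[640, 461], [2299, 1656]]
tr = 640 + 1656 = 2296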